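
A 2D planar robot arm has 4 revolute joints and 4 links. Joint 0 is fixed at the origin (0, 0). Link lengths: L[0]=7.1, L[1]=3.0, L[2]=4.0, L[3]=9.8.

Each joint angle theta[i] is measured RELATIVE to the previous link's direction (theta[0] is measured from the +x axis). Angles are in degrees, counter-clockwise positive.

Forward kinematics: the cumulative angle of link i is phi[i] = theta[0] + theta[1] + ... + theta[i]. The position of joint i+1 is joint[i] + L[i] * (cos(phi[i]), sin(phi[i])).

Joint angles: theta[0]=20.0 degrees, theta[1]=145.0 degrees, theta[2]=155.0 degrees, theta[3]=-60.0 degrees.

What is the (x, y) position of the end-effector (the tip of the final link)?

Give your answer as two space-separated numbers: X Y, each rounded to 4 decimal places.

joint[0] = (0.0000, 0.0000)  (base)
link 0: phi[0] = 20 = 20 deg
  cos(20 deg) = 0.9397, sin(20 deg) = 0.3420
  joint[1] = (0.0000, 0.0000) + 7.1 * (0.9397, 0.3420) = (0.0000 + 6.6718, 0.0000 + 2.4283) = (6.6718, 2.4283)
link 1: phi[1] = 20 + 145 = 165 deg
  cos(165 deg) = -0.9659, sin(165 deg) = 0.2588
  joint[2] = (6.6718, 2.4283) + 3 * (-0.9659, 0.2588) = (6.6718 + -2.8978, 2.4283 + 0.7765) = (3.7740, 3.2048)
link 2: phi[2] = 20 + 145 + 155 = 320 deg
  cos(320 deg) = 0.7660, sin(320 deg) = -0.6428
  joint[3] = (3.7740, 3.2048) + 4 * (0.7660, -0.6428) = (3.7740 + 3.0642, 3.2048 + -2.5712) = (6.8382, 0.6336)
link 3: phi[3] = 20 + 145 + 155 + -60 = 260 deg
  cos(260 deg) = -0.1736, sin(260 deg) = -0.9848
  joint[4] = (6.8382, 0.6336) + 9.8 * (-0.1736, -0.9848) = (6.8382 + -1.7018, 0.6336 + -9.6511) = (5.1365, -9.0175)
End effector: (5.1365, -9.0175)

Answer: 5.1365 -9.0175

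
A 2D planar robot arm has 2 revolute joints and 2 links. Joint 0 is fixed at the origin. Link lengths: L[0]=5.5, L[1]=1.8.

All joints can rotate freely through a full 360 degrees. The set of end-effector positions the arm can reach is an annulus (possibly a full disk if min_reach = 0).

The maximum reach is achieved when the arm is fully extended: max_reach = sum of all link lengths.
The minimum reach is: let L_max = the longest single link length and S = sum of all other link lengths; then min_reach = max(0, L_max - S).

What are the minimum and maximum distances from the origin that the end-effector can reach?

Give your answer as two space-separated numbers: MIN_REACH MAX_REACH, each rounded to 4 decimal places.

Answer: 3.7000 7.3000

Derivation:
Link lengths: [5.5, 1.8]
max_reach = 5.5 + 1.8 = 7.3
L_max = max([5.5, 1.8]) = 5.5
S (sum of others) = 7.3 - 5.5 = 1.8
min_reach = max(0, 5.5 - 1.8) = max(0, 3.7) = 3.7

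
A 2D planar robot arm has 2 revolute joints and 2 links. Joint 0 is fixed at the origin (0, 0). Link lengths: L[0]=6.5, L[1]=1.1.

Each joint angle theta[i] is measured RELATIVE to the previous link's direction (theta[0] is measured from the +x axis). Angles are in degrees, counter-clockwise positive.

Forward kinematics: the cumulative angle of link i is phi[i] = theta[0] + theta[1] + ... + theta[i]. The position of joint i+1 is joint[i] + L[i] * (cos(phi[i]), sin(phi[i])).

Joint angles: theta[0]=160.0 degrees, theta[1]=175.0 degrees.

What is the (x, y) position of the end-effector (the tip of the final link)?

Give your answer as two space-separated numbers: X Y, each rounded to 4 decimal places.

joint[0] = (0.0000, 0.0000)  (base)
link 0: phi[0] = 160 = 160 deg
  cos(160 deg) = -0.9397, sin(160 deg) = 0.3420
  joint[1] = (0.0000, 0.0000) + 6.5 * (-0.9397, 0.3420) = (0.0000 + -6.1080, 0.0000 + 2.2231) = (-6.1080, 2.2231)
link 1: phi[1] = 160 + 175 = 335 deg
  cos(335 deg) = 0.9063, sin(335 deg) = -0.4226
  joint[2] = (-6.1080, 2.2231) + 1.1 * (0.9063, -0.4226) = (-6.1080 + 0.9969, 2.2231 + -0.4649) = (-5.1111, 1.7583)
End effector: (-5.1111, 1.7583)

Answer: -5.1111 1.7583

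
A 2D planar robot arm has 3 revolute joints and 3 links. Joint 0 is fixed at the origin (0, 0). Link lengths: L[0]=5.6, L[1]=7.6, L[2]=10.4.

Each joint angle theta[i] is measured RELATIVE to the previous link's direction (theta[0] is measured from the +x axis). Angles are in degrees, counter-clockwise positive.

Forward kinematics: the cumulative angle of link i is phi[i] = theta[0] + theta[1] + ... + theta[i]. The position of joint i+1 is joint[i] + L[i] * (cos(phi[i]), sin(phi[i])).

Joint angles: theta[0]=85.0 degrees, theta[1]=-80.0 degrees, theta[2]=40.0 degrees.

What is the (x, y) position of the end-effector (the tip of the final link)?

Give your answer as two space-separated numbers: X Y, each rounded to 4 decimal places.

joint[0] = (0.0000, 0.0000)  (base)
link 0: phi[0] = 85 = 85 deg
  cos(85 deg) = 0.0872, sin(85 deg) = 0.9962
  joint[1] = (0.0000, 0.0000) + 5.6 * (0.0872, 0.9962) = (0.0000 + 0.4881, 0.0000 + 5.5787) = (0.4881, 5.5787)
link 1: phi[1] = 85 + -80 = 5 deg
  cos(5 deg) = 0.9962, sin(5 deg) = 0.0872
  joint[2] = (0.4881, 5.5787) + 7.6 * (0.9962, 0.0872) = (0.4881 + 7.5711, 5.5787 + 0.6624) = (8.0592, 6.2411)
link 2: phi[2] = 85 + -80 + 40 = 45 deg
  cos(45 deg) = 0.7071, sin(45 deg) = 0.7071
  joint[3] = (8.0592, 6.2411) + 10.4 * (0.7071, 0.7071) = (8.0592 + 7.3539, 6.2411 + 7.3539) = (15.4131, 13.5950)
End effector: (15.4131, 13.5950)

Answer: 15.4131 13.5950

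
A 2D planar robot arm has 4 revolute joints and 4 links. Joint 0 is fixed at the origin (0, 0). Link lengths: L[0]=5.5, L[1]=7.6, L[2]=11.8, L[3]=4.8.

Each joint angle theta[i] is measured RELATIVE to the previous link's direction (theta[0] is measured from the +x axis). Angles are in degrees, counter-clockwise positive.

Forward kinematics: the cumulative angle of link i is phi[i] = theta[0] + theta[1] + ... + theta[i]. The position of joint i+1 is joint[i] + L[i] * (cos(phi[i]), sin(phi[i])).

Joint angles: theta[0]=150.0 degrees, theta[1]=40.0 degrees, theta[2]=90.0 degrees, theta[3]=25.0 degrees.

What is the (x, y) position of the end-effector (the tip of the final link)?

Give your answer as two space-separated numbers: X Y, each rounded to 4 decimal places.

Answer: -7.4455 -14.1224

Derivation:
joint[0] = (0.0000, 0.0000)  (base)
link 0: phi[0] = 150 = 150 deg
  cos(150 deg) = -0.8660, sin(150 deg) = 0.5000
  joint[1] = (0.0000, 0.0000) + 5.5 * (-0.8660, 0.5000) = (0.0000 + -4.7631, 0.0000 + 2.7500) = (-4.7631, 2.7500)
link 1: phi[1] = 150 + 40 = 190 deg
  cos(190 deg) = -0.9848, sin(190 deg) = -0.1736
  joint[2] = (-4.7631, 2.7500) + 7.6 * (-0.9848, -0.1736) = (-4.7631 + -7.4845, 2.7500 + -1.3197) = (-12.2477, 1.4303)
link 2: phi[2] = 150 + 40 + 90 = 280 deg
  cos(280 deg) = 0.1736, sin(280 deg) = -0.9848
  joint[3] = (-12.2477, 1.4303) + 11.8 * (0.1736, -0.9848) = (-12.2477 + 2.0490, 1.4303 + -11.6207) = (-10.1986, -10.1905)
link 3: phi[3] = 150 + 40 + 90 + 25 = 305 deg
  cos(305 deg) = 0.5736, sin(305 deg) = -0.8192
  joint[4] = (-10.1986, -10.1905) + 4.8 * (0.5736, -0.8192) = (-10.1986 + 2.7532, -10.1905 + -3.9319) = (-7.4455, -14.1224)
End effector: (-7.4455, -14.1224)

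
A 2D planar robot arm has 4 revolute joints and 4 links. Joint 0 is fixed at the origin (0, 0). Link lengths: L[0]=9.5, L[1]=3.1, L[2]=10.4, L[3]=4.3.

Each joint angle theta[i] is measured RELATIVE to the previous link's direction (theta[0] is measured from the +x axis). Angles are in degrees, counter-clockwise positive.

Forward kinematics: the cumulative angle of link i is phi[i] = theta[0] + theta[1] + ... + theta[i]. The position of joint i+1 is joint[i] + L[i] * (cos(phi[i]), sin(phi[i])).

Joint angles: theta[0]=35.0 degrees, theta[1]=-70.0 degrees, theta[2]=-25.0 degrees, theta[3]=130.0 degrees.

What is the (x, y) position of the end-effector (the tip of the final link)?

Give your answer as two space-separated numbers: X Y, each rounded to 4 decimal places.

Answer: 16.9920 -1.2951

Derivation:
joint[0] = (0.0000, 0.0000)  (base)
link 0: phi[0] = 35 = 35 deg
  cos(35 deg) = 0.8192, sin(35 deg) = 0.5736
  joint[1] = (0.0000, 0.0000) + 9.5 * (0.8192, 0.5736) = (0.0000 + 7.7819, 0.0000 + 5.4490) = (7.7819, 5.4490)
link 1: phi[1] = 35 + -70 = -35 deg
  cos(-35 deg) = 0.8192, sin(-35 deg) = -0.5736
  joint[2] = (7.7819, 5.4490) + 3.1 * (0.8192, -0.5736) = (7.7819 + 2.5394, 5.4490 + -1.7781) = (10.3213, 3.6709)
link 2: phi[2] = 35 + -70 + -25 = -60 deg
  cos(-60 deg) = 0.5000, sin(-60 deg) = -0.8660
  joint[3] = (10.3213, 3.6709) + 10.4 * (0.5000, -0.8660) = (10.3213 + 5.2000, 3.6709 + -9.0067) = (15.5213, -5.3358)
link 3: phi[3] = 35 + -70 + -25 + 130 = 70 deg
  cos(70 deg) = 0.3420, sin(70 deg) = 0.9397
  joint[4] = (15.5213, -5.3358) + 4.3 * (0.3420, 0.9397) = (15.5213 + 1.4707, -5.3358 + 4.0407) = (16.9920, -1.2951)
End effector: (16.9920, -1.2951)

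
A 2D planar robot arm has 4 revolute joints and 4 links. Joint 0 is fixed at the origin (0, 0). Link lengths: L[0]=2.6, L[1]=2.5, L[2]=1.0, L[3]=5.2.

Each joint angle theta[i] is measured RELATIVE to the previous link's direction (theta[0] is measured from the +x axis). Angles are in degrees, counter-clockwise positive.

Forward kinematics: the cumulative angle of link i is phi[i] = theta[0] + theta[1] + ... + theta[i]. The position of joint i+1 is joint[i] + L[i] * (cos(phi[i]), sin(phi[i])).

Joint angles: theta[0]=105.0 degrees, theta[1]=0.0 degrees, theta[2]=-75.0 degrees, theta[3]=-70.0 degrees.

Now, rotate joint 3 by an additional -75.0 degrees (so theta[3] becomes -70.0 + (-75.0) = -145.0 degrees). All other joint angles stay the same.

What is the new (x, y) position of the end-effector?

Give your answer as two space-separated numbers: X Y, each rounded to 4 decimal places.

Answer: -2.6516 0.7134

Derivation:
joint[0] = (0.0000, 0.0000)  (base)
link 0: phi[0] = 105 = 105 deg
  cos(105 deg) = -0.2588, sin(105 deg) = 0.9659
  joint[1] = (0.0000, 0.0000) + 2.6 * (-0.2588, 0.9659) = (0.0000 + -0.6729, 0.0000 + 2.5114) = (-0.6729, 2.5114)
link 1: phi[1] = 105 + 0 = 105 deg
  cos(105 deg) = -0.2588, sin(105 deg) = 0.9659
  joint[2] = (-0.6729, 2.5114) + 2.5 * (-0.2588, 0.9659) = (-0.6729 + -0.6470, 2.5114 + 2.4148) = (-1.3200, 4.9262)
link 2: phi[2] = 105 + 0 + -75 = 30 deg
  cos(30 deg) = 0.8660, sin(30 deg) = 0.5000
  joint[3] = (-1.3200, 4.9262) + 1 * (0.8660, 0.5000) = (-1.3200 + 0.8660, 4.9262 + 0.5000) = (-0.4540, 5.4262)
link 3: phi[3] = 105 + 0 + -75 + -145 = -115 deg
  cos(-115 deg) = -0.4226, sin(-115 deg) = -0.9063
  joint[4] = (-0.4540, 5.4262) + 5.2 * (-0.4226, -0.9063) = (-0.4540 + -2.1976, 5.4262 + -4.7128) = (-2.6516, 0.7134)
End effector: (-2.6516, 0.7134)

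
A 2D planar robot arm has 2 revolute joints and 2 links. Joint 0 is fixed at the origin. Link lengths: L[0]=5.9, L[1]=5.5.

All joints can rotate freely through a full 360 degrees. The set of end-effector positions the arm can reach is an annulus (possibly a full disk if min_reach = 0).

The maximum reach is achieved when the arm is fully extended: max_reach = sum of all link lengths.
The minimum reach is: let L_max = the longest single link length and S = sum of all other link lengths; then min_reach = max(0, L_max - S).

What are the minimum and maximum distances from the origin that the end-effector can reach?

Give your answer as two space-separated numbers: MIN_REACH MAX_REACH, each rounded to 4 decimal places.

Link lengths: [5.9, 5.5]
max_reach = 5.9 + 5.5 = 11.4
L_max = max([5.9, 5.5]) = 5.9
S (sum of others) = 11.4 - 5.9 = 5.5
min_reach = max(0, 5.9 - 5.5) = max(0, 0.4) = 0.4

Answer: 0.4000 11.4000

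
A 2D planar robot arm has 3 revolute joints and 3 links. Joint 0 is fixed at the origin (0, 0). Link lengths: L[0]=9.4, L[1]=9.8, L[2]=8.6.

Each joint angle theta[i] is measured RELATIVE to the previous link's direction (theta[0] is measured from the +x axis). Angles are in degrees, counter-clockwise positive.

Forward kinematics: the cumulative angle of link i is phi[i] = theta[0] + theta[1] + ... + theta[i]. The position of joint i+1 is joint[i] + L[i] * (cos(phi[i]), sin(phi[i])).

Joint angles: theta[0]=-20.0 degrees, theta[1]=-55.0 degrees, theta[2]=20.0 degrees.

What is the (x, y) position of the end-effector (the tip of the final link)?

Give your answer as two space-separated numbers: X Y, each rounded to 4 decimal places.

Answer: 16.3023 -19.7258

Derivation:
joint[0] = (0.0000, 0.0000)  (base)
link 0: phi[0] = -20 = -20 deg
  cos(-20 deg) = 0.9397, sin(-20 deg) = -0.3420
  joint[1] = (0.0000, 0.0000) + 9.4 * (0.9397, -0.3420) = (0.0000 + 8.8331, 0.0000 + -3.2150) = (8.8331, -3.2150)
link 1: phi[1] = -20 + -55 = -75 deg
  cos(-75 deg) = 0.2588, sin(-75 deg) = -0.9659
  joint[2] = (8.8331, -3.2150) + 9.8 * (0.2588, -0.9659) = (8.8331 + 2.5364, -3.2150 + -9.4661) = (11.3695, -12.6811)
link 2: phi[2] = -20 + -55 + 20 = -55 deg
  cos(-55 deg) = 0.5736, sin(-55 deg) = -0.8192
  joint[3] = (11.3695, -12.6811) + 8.6 * (0.5736, -0.8192) = (11.3695 + 4.9328, -12.6811 + -7.0447) = (16.3023, -19.7258)
End effector: (16.3023, -19.7258)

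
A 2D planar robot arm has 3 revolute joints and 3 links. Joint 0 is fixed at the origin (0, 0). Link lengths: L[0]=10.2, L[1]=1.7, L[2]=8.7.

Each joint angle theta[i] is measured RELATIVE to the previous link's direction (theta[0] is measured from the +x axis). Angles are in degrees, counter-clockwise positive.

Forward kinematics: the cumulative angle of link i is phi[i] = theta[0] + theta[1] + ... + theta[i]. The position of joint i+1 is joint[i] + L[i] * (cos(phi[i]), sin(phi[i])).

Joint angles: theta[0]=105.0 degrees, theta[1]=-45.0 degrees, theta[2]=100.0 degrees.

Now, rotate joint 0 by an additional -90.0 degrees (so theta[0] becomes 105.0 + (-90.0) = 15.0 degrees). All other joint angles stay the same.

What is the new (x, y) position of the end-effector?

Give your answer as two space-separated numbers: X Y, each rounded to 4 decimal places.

joint[0] = (0.0000, 0.0000)  (base)
link 0: phi[0] = 15 = 15 deg
  cos(15 deg) = 0.9659, sin(15 deg) = 0.2588
  joint[1] = (0.0000, 0.0000) + 10.2 * (0.9659, 0.2588) = (0.0000 + 9.8524, 0.0000 + 2.6400) = (9.8524, 2.6400)
link 1: phi[1] = 15 + -45 = -30 deg
  cos(-30 deg) = 0.8660, sin(-30 deg) = -0.5000
  joint[2] = (9.8524, 2.6400) + 1.7 * (0.8660, -0.5000) = (9.8524 + 1.4722, 2.6400 + -0.8500) = (11.3247, 1.7900)
link 2: phi[2] = 15 + -45 + 100 = 70 deg
  cos(70 deg) = 0.3420, sin(70 deg) = 0.9397
  joint[3] = (11.3247, 1.7900) + 8.7 * (0.3420, 0.9397) = (11.3247 + 2.9756, 1.7900 + 8.1753) = (14.3003, 9.9653)
End effector: (14.3003, 9.9653)

Answer: 14.3003 9.9653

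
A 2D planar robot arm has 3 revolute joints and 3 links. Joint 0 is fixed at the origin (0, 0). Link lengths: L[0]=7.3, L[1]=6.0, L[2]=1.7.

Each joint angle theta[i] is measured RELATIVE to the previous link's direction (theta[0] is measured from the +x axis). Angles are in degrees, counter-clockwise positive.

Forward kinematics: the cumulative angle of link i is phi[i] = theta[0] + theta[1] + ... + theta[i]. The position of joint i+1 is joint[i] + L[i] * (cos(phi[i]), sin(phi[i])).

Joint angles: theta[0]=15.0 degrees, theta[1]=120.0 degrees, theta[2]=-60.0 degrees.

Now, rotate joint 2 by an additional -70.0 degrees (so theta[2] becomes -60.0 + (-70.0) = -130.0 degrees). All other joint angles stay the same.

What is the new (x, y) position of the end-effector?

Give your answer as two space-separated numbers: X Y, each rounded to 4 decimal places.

Answer: 4.5021 6.2802

Derivation:
joint[0] = (0.0000, 0.0000)  (base)
link 0: phi[0] = 15 = 15 deg
  cos(15 deg) = 0.9659, sin(15 deg) = 0.2588
  joint[1] = (0.0000, 0.0000) + 7.3 * (0.9659, 0.2588) = (0.0000 + 7.0513, 0.0000 + 1.8894) = (7.0513, 1.8894)
link 1: phi[1] = 15 + 120 = 135 deg
  cos(135 deg) = -0.7071, sin(135 deg) = 0.7071
  joint[2] = (7.0513, 1.8894) + 6 * (-0.7071, 0.7071) = (7.0513 + -4.2426, 1.8894 + 4.2426) = (2.8086, 6.1320)
link 2: phi[2] = 15 + 120 + -130 = 5 deg
  cos(5 deg) = 0.9962, sin(5 deg) = 0.0872
  joint[3] = (2.8086, 6.1320) + 1.7 * (0.9962, 0.0872) = (2.8086 + 1.6935, 6.1320 + 0.1482) = (4.5021, 6.2802)
End effector: (4.5021, 6.2802)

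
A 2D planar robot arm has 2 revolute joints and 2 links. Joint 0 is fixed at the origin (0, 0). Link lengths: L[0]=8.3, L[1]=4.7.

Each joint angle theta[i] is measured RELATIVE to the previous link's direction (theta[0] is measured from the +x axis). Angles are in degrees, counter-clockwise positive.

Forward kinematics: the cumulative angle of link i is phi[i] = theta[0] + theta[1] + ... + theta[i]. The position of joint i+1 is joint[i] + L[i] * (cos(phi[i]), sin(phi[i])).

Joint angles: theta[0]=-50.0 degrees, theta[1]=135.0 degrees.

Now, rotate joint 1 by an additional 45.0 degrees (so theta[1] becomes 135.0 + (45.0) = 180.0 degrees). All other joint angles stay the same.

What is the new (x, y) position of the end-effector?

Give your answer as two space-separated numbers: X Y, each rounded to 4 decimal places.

Answer: 2.3140 -2.7578

Derivation:
joint[0] = (0.0000, 0.0000)  (base)
link 0: phi[0] = -50 = -50 deg
  cos(-50 deg) = 0.6428, sin(-50 deg) = -0.7660
  joint[1] = (0.0000, 0.0000) + 8.3 * (0.6428, -0.7660) = (0.0000 + 5.3351, 0.0000 + -6.3582) = (5.3351, -6.3582)
link 1: phi[1] = -50 + 180 = 130 deg
  cos(130 deg) = -0.6428, sin(130 deg) = 0.7660
  joint[2] = (5.3351, -6.3582) + 4.7 * (-0.6428, 0.7660) = (5.3351 + -3.0211, -6.3582 + 3.6004) = (2.3140, -2.7578)
End effector: (2.3140, -2.7578)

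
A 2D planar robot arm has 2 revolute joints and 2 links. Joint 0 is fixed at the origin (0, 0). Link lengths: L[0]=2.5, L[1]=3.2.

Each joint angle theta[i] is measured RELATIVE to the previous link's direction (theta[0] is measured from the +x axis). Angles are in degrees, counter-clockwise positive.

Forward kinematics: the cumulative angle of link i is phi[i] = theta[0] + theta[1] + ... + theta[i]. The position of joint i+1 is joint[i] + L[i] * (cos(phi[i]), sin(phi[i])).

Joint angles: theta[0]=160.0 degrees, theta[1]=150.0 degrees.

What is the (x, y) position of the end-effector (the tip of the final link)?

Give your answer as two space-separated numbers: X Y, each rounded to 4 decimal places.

Answer: -0.2923 -1.5963

Derivation:
joint[0] = (0.0000, 0.0000)  (base)
link 0: phi[0] = 160 = 160 deg
  cos(160 deg) = -0.9397, sin(160 deg) = 0.3420
  joint[1] = (0.0000, 0.0000) + 2.5 * (-0.9397, 0.3420) = (0.0000 + -2.3492, 0.0000 + 0.8551) = (-2.3492, 0.8551)
link 1: phi[1] = 160 + 150 = 310 deg
  cos(310 deg) = 0.6428, sin(310 deg) = -0.7660
  joint[2] = (-2.3492, 0.8551) + 3.2 * (0.6428, -0.7660) = (-2.3492 + 2.0569, 0.8551 + -2.4513) = (-0.2923, -1.5963)
End effector: (-0.2923, -1.5963)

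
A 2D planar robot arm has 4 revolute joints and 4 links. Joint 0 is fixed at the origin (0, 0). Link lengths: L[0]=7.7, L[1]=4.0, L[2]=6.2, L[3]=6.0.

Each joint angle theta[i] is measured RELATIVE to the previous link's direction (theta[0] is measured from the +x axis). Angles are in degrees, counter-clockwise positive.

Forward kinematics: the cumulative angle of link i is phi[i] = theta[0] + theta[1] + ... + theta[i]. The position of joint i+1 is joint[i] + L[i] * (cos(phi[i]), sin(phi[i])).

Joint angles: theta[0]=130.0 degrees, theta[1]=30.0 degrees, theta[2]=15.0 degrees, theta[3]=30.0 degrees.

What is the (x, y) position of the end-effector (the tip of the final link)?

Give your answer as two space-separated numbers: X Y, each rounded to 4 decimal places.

Answer: -20.3225 5.2713

Derivation:
joint[0] = (0.0000, 0.0000)  (base)
link 0: phi[0] = 130 = 130 deg
  cos(130 deg) = -0.6428, sin(130 deg) = 0.7660
  joint[1] = (0.0000, 0.0000) + 7.7 * (-0.6428, 0.7660) = (0.0000 + -4.9495, 0.0000 + 5.8985) = (-4.9495, 5.8985)
link 1: phi[1] = 130 + 30 = 160 deg
  cos(160 deg) = -0.9397, sin(160 deg) = 0.3420
  joint[2] = (-4.9495, 5.8985) + 4 * (-0.9397, 0.3420) = (-4.9495 + -3.7588, 5.8985 + 1.3681) = (-8.7082, 7.2666)
link 2: phi[2] = 130 + 30 + 15 = 175 deg
  cos(175 deg) = -0.9962, sin(175 deg) = 0.0872
  joint[3] = (-8.7082, 7.2666) + 6.2 * (-0.9962, 0.0872) = (-8.7082 + -6.1764, 7.2666 + 0.5404) = (-14.8846, 7.8070)
link 3: phi[3] = 130 + 30 + 15 + 30 = 205 deg
  cos(205 deg) = -0.9063, sin(205 deg) = -0.4226
  joint[4] = (-14.8846, 7.8070) + 6 * (-0.9063, -0.4226) = (-14.8846 + -5.4378, 7.8070 + -2.5357) = (-20.3225, 5.2713)
End effector: (-20.3225, 5.2713)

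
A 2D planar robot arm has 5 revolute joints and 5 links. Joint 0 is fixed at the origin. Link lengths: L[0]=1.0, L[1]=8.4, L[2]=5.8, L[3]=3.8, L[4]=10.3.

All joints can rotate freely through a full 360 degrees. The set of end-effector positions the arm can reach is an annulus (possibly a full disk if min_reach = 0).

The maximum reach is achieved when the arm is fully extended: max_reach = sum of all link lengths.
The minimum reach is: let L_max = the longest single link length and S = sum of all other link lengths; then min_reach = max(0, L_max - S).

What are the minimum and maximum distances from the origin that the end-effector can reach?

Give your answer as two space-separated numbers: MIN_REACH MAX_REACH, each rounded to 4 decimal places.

Answer: 0.0000 29.3000

Derivation:
Link lengths: [1.0, 8.4, 5.8, 3.8, 10.3]
max_reach = 1 + 8.4 + 5.8 + 3.8 + 10.3 = 29.3
L_max = max([1.0, 8.4, 5.8, 3.8, 10.3]) = 10.3
S (sum of others) = 29.3 - 10.3 = 19
min_reach = max(0, 10.3 - 19) = max(0, -8.7) = 0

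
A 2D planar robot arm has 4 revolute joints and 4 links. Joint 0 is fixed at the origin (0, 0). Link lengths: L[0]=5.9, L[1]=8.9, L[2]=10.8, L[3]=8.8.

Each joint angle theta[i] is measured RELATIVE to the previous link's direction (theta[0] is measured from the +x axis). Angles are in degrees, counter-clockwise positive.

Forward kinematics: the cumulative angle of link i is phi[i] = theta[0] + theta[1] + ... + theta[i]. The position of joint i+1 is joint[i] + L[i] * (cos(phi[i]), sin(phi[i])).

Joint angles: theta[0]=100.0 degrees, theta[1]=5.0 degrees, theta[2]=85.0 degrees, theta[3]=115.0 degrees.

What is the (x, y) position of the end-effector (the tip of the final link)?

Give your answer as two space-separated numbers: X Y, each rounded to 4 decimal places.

joint[0] = (0.0000, 0.0000)  (base)
link 0: phi[0] = 100 = 100 deg
  cos(100 deg) = -0.1736, sin(100 deg) = 0.9848
  joint[1] = (0.0000, 0.0000) + 5.9 * (-0.1736, 0.9848) = (0.0000 + -1.0245, 0.0000 + 5.8104) = (-1.0245, 5.8104)
link 1: phi[1] = 100 + 5 = 105 deg
  cos(105 deg) = -0.2588, sin(105 deg) = 0.9659
  joint[2] = (-1.0245, 5.8104) + 8.9 * (-0.2588, 0.9659) = (-1.0245 + -2.3035, 5.8104 + 8.5967) = (-3.3280, 14.4071)
link 2: phi[2] = 100 + 5 + 85 = 190 deg
  cos(190 deg) = -0.9848, sin(190 deg) = -0.1736
  joint[3] = (-3.3280, 14.4071) + 10.8 * (-0.9848, -0.1736) = (-3.3280 + -10.6359, 14.4071 + -1.8754) = (-13.9639, 12.5317)
link 3: phi[3] = 100 + 5 + 85 + 115 = 305 deg
  cos(305 deg) = 0.5736, sin(305 deg) = -0.8192
  joint[4] = (-13.9639, 12.5317) + 8.8 * (0.5736, -0.8192) = (-13.9639 + 5.0475, 12.5317 + -7.2085) = (-8.9165, 5.3232)
End effector: (-8.9165, 5.3232)

Answer: -8.9165 5.3232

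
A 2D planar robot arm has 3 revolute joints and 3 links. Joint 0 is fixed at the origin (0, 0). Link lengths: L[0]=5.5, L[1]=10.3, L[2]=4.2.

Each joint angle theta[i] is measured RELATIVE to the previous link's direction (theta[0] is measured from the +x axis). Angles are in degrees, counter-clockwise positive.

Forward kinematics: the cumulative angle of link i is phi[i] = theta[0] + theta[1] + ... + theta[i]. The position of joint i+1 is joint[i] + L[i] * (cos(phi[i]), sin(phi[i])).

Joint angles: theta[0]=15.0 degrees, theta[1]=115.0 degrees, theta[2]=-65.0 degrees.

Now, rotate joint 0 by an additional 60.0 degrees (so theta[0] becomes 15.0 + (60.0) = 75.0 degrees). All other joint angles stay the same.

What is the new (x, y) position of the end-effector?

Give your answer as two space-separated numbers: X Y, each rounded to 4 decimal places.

joint[0] = (0.0000, 0.0000)  (base)
link 0: phi[0] = 75 = 75 deg
  cos(75 deg) = 0.2588, sin(75 deg) = 0.9659
  joint[1] = (0.0000, 0.0000) + 5.5 * (0.2588, 0.9659) = (0.0000 + 1.4235, 0.0000 + 5.3126) = (1.4235, 5.3126)
link 1: phi[1] = 75 + 115 = 190 deg
  cos(190 deg) = -0.9848, sin(190 deg) = -0.1736
  joint[2] = (1.4235, 5.3126) + 10.3 * (-0.9848, -0.1736) = (1.4235 + -10.1435, 5.3126 + -1.7886) = (-8.7200, 3.5240)
link 2: phi[2] = 75 + 115 + -65 = 125 deg
  cos(125 deg) = -0.5736, sin(125 deg) = 0.8192
  joint[3] = (-8.7200, 3.5240) + 4.2 * (-0.5736, 0.8192) = (-8.7200 + -2.4090, 3.5240 + 3.4404) = (-11.1290, 6.9645)
End effector: (-11.1290, 6.9645)

Answer: -11.1290 6.9645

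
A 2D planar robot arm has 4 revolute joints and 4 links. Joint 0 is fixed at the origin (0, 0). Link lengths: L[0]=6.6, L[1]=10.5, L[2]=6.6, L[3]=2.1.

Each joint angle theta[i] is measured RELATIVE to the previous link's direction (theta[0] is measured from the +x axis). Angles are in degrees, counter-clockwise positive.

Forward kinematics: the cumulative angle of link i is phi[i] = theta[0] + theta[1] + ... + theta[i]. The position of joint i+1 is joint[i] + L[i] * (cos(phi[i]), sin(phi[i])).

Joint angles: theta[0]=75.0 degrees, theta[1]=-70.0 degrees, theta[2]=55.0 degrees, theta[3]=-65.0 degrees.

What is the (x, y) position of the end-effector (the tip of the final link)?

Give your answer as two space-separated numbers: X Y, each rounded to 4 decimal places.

joint[0] = (0.0000, 0.0000)  (base)
link 0: phi[0] = 75 = 75 deg
  cos(75 deg) = 0.2588, sin(75 deg) = 0.9659
  joint[1] = (0.0000, 0.0000) + 6.6 * (0.2588, 0.9659) = (0.0000 + 1.7082, 0.0000 + 6.3751) = (1.7082, 6.3751)
link 1: phi[1] = 75 + -70 = 5 deg
  cos(5 deg) = 0.9962, sin(5 deg) = 0.0872
  joint[2] = (1.7082, 6.3751) + 10.5 * (0.9962, 0.0872) = (1.7082 + 10.4600, 6.3751 + 0.9151) = (12.1683, 7.2902)
link 2: phi[2] = 75 + -70 + 55 = 60 deg
  cos(60 deg) = 0.5000, sin(60 deg) = 0.8660
  joint[3] = (12.1683, 7.2902) + 6.6 * (0.5000, 0.8660) = (12.1683 + 3.3000, 7.2902 + 5.7158) = (15.4683, 13.0060)
link 3: phi[3] = 75 + -70 + 55 + -65 = -5 deg
  cos(-5 deg) = 0.9962, sin(-5 deg) = -0.0872
  joint[4] = (15.4683, 13.0060) + 2.1 * (0.9962, -0.0872) = (15.4683 + 2.0920, 13.0060 + -0.1830) = (17.5603, 12.8230)
End effector: (17.5603, 12.8230)

Answer: 17.5603 12.8230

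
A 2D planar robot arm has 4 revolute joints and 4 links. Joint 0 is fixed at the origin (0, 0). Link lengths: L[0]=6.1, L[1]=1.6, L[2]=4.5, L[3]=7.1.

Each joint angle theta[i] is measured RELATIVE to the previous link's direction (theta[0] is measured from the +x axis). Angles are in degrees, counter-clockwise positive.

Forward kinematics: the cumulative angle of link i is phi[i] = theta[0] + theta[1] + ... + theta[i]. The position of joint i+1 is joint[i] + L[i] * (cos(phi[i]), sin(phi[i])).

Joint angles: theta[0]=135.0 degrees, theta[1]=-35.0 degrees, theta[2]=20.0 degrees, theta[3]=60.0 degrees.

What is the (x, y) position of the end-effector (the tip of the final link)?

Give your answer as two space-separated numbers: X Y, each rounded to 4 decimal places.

Answer: -13.9412 9.7862

Derivation:
joint[0] = (0.0000, 0.0000)  (base)
link 0: phi[0] = 135 = 135 deg
  cos(135 deg) = -0.7071, sin(135 deg) = 0.7071
  joint[1] = (0.0000, 0.0000) + 6.1 * (-0.7071, 0.7071) = (0.0000 + -4.3134, 0.0000 + 4.3134) = (-4.3134, 4.3134)
link 1: phi[1] = 135 + -35 = 100 deg
  cos(100 deg) = -0.1736, sin(100 deg) = 0.9848
  joint[2] = (-4.3134, 4.3134) + 1.6 * (-0.1736, 0.9848) = (-4.3134 + -0.2778, 4.3134 + 1.5757) = (-4.5912, 5.8890)
link 2: phi[2] = 135 + -35 + 20 = 120 deg
  cos(120 deg) = -0.5000, sin(120 deg) = 0.8660
  joint[3] = (-4.5912, 5.8890) + 4.5 * (-0.5000, 0.8660) = (-4.5912 + -2.2500, 5.8890 + 3.8971) = (-6.8412, 9.7862)
link 3: phi[3] = 135 + -35 + 20 + 60 = 180 deg
  cos(180 deg) = -1.0000, sin(180 deg) = 0.0000
  joint[4] = (-6.8412, 9.7862) + 7.1 * (-1.0000, 0.0000) = (-6.8412 + -7.1000, 9.7862 + 0.0000) = (-13.9412, 9.7862)
End effector: (-13.9412, 9.7862)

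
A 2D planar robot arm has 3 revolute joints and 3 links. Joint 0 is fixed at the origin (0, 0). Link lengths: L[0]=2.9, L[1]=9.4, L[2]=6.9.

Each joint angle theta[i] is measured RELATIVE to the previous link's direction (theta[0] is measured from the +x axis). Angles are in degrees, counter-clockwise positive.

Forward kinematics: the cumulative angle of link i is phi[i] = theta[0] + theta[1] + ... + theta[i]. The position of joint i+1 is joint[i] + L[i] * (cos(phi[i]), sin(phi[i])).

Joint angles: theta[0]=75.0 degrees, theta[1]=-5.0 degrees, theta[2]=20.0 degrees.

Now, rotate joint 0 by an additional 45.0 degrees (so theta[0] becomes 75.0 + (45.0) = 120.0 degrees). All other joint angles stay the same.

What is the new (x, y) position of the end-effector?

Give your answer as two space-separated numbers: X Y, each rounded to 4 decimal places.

Answer: -10.3016 15.9098

Derivation:
joint[0] = (0.0000, 0.0000)  (base)
link 0: phi[0] = 120 = 120 deg
  cos(120 deg) = -0.5000, sin(120 deg) = 0.8660
  joint[1] = (0.0000, 0.0000) + 2.9 * (-0.5000, 0.8660) = (0.0000 + -1.4500, 0.0000 + 2.5115) = (-1.4500, 2.5115)
link 1: phi[1] = 120 + -5 = 115 deg
  cos(115 deg) = -0.4226, sin(115 deg) = 0.9063
  joint[2] = (-1.4500, 2.5115) + 9.4 * (-0.4226, 0.9063) = (-1.4500 + -3.9726, 2.5115 + 8.5193) = (-5.4226, 11.0308)
link 2: phi[2] = 120 + -5 + 20 = 135 deg
  cos(135 deg) = -0.7071, sin(135 deg) = 0.7071
  joint[3] = (-5.4226, 11.0308) + 6.9 * (-0.7071, 0.7071) = (-5.4226 + -4.8790, 11.0308 + 4.8790) = (-10.3016, 15.9098)
End effector: (-10.3016, 15.9098)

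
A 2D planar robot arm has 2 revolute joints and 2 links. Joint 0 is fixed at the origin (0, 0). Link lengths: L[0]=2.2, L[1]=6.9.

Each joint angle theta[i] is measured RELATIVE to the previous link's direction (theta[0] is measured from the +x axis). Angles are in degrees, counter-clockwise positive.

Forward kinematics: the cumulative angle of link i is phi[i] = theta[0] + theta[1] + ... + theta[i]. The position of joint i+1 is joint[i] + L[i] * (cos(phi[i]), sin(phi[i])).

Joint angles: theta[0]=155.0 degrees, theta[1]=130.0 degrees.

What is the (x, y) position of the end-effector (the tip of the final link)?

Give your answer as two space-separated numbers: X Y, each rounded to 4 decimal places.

Answer: -0.2080 -5.7351

Derivation:
joint[0] = (0.0000, 0.0000)  (base)
link 0: phi[0] = 155 = 155 deg
  cos(155 deg) = -0.9063, sin(155 deg) = 0.4226
  joint[1] = (0.0000, 0.0000) + 2.2 * (-0.9063, 0.4226) = (0.0000 + -1.9939, 0.0000 + 0.9298) = (-1.9939, 0.9298)
link 1: phi[1] = 155 + 130 = 285 deg
  cos(285 deg) = 0.2588, sin(285 deg) = -0.9659
  joint[2] = (-1.9939, 0.9298) + 6.9 * (0.2588, -0.9659) = (-1.9939 + 1.7859, 0.9298 + -6.6649) = (-0.2080, -5.7351)
End effector: (-0.2080, -5.7351)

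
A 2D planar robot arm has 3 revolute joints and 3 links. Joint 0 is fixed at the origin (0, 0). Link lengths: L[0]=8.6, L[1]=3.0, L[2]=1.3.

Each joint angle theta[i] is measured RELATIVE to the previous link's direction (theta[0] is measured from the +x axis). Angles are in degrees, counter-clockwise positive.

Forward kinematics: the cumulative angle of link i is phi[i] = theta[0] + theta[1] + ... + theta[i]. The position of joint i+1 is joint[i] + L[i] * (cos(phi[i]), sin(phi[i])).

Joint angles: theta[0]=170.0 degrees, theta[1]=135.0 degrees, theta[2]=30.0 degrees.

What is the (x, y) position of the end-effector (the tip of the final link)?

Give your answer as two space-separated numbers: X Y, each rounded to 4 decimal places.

joint[0] = (0.0000, 0.0000)  (base)
link 0: phi[0] = 170 = 170 deg
  cos(170 deg) = -0.9848, sin(170 deg) = 0.1736
  joint[1] = (0.0000, 0.0000) + 8.6 * (-0.9848, 0.1736) = (0.0000 + -8.4693, 0.0000 + 1.4934) = (-8.4693, 1.4934)
link 1: phi[1] = 170 + 135 = 305 deg
  cos(305 deg) = 0.5736, sin(305 deg) = -0.8192
  joint[2] = (-8.4693, 1.4934) + 3 * (0.5736, -0.8192) = (-8.4693 + 1.7207, 1.4934 + -2.4575) = (-6.7486, -0.9641)
link 2: phi[2] = 170 + 135 + 30 = 335 deg
  cos(335 deg) = 0.9063, sin(335 deg) = -0.4226
  joint[3] = (-6.7486, -0.9641) + 1.3 * (0.9063, -0.4226) = (-6.7486 + 1.1782, -0.9641 + -0.5494) = (-5.5704, -1.5135)
End effector: (-5.5704, -1.5135)

Answer: -5.5704 -1.5135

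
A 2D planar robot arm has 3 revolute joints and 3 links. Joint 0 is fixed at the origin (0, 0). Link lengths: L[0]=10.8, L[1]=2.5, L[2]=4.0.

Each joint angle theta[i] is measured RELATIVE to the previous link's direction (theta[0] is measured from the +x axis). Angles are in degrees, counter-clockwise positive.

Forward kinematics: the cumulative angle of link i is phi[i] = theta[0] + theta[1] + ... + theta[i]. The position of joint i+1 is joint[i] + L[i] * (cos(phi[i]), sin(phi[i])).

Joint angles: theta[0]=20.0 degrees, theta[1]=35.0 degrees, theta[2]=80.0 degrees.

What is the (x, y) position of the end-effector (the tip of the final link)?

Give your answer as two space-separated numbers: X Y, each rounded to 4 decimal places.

Answer: 8.7542 8.5701

Derivation:
joint[0] = (0.0000, 0.0000)  (base)
link 0: phi[0] = 20 = 20 deg
  cos(20 deg) = 0.9397, sin(20 deg) = 0.3420
  joint[1] = (0.0000, 0.0000) + 10.8 * (0.9397, 0.3420) = (0.0000 + 10.1487, 0.0000 + 3.6938) = (10.1487, 3.6938)
link 1: phi[1] = 20 + 35 = 55 deg
  cos(55 deg) = 0.5736, sin(55 deg) = 0.8192
  joint[2] = (10.1487, 3.6938) + 2.5 * (0.5736, 0.8192) = (10.1487 + 1.4339, 3.6938 + 2.0479) = (11.5826, 5.7417)
link 2: phi[2] = 20 + 35 + 80 = 135 deg
  cos(135 deg) = -0.7071, sin(135 deg) = 0.7071
  joint[3] = (11.5826, 5.7417) + 4 * (-0.7071, 0.7071) = (11.5826 + -2.8284, 5.7417 + 2.8284) = (8.7542, 8.5701)
End effector: (8.7542, 8.5701)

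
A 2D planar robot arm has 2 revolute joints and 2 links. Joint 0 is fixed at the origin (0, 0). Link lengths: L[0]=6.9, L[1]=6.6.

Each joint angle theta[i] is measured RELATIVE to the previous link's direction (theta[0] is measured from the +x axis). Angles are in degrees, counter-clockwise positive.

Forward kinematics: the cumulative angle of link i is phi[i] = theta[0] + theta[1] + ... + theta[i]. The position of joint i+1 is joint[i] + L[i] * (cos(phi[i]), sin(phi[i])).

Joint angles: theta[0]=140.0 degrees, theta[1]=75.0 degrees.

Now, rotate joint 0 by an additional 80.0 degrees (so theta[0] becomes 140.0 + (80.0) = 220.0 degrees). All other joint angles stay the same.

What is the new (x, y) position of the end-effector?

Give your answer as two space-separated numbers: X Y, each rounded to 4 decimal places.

Answer: -2.4964 -10.4169

Derivation:
joint[0] = (0.0000, 0.0000)  (base)
link 0: phi[0] = 220 = 220 deg
  cos(220 deg) = -0.7660, sin(220 deg) = -0.6428
  joint[1] = (0.0000, 0.0000) + 6.9 * (-0.7660, -0.6428) = (0.0000 + -5.2857, 0.0000 + -4.4352) = (-5.2857, -4.4352)
link 1: phi[1] = 220 + 75 = 295 deg
  cos(295 deg) = 0.4226, sin(295 deg) = -0.9063
  joint[2] = (-5.2857, -4.4352) + 6.6 * (0.4226, -0.9063) = (-5.2857 + 2.7893, -4.4352 + -5.9816) = (-2.4964, -10.4169)
End effector: (-2.4964, -10.4169)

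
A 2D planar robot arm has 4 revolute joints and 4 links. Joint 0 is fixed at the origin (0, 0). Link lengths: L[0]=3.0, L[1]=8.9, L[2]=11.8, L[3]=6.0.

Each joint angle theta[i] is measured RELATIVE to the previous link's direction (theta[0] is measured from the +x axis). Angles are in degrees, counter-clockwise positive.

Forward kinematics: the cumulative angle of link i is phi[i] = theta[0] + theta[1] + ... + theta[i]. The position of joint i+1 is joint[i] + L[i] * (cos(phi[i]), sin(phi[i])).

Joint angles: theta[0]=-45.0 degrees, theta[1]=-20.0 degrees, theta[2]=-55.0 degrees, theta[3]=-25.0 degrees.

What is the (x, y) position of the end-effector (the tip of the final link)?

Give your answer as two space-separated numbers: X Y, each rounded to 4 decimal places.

Answer: -4.9323 -23.8480

Derivation:
joint[0] = (0.0000, 0.0000)  (base)
link 0: phi[0] = -45 = -45 deg
  cos(-45 deg) = 0.7071, sin(-45 deg) = -0.7071
  joint[1] = (0.0000, 0.0000) + 3 * (0.7071, -0.7071) = (0.0000 + 2.1213, 0.0000 + -2.1213) = (2.1213, -2.1213)
link 1: phi[1] = -45 + -20 = -65 deg
  cos(-65 deg) = 0.4226, sin(-65 deg) = -0.9063
  joint[2] = (2.1213, -2.1213) + 8.9 * (0.4226, -0.9063) = (2.1213 + 3.7613, -2.1213 + -8.0661) = (5.8826, -10.1875)
link 2: phi[2] = -45 + -20 + -55 = -120 deg
  cos(-120 deg) = -0.5000, sin(-120 deg) = -0.8660
  joint[3] = (5.8826, -10.1875) + 11.8 * (-0.5000, -0.8660) = (5.8826 + -5.9000, -10.1875 + -10.2191) = (-0.0174, -20.4066)
link 3: phi[3] = -45 + -20 + -55 + -25 = -145 deg
  cos(-145 deg) = -0.8192, sin(-145 deg) = -0.5736
  joint[4] = (-0.0174, -20.4066) + 6 * (-0.8192, -0.5736) = (-0.0174 + -4.9149, -20.4066 + -3.4415) = (-4.9323, -23.8480)
End effector: (-4.9323, -23.8480)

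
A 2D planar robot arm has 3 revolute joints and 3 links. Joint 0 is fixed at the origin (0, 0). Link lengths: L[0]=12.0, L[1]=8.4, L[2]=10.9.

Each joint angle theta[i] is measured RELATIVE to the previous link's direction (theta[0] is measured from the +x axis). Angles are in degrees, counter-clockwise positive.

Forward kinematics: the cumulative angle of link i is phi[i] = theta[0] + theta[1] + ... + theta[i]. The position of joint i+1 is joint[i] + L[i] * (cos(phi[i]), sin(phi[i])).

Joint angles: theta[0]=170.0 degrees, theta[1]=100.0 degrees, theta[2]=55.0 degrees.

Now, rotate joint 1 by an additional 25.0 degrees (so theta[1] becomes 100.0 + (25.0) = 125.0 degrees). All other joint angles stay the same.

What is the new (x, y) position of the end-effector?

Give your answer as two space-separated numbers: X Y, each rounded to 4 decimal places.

joint[0] = (0.0000, 0.0000)  (base)
link 0: phi[0] = 170 = 170 deg
  cos(170 deg) = -0.9848, sin(170 deg) = 0.1736
  joint[1] = (0.0000, 0.0000) + 12 * (-0.9848, 0.1736) = (0.0000 + -11.8177, 0.0000 + 2.0838) = (-11.8177, 2.0838)
link 1: phi[1] = 170 + 125 = 295 deg
  cos(295 deg) = 0.4226, sin(295 deg) = -0.9063
  joint[2] = (-11.8177, 2.0838) + 8.4 * (0.4226, -0.9063) = (-11.8177 + 3.5500, 2.0838 + -7.6130) = (-8.2677, -5.5292)
link 2: phi[2] = 170 + 125 + 55 = 350 deg
  cos(350 deg) = 0.9848, sin(350 deg) = -0.1736
  joint[3] = (-8.2677, -5.5292) + 10.9 * (0.9848, -0.1736) = (-8.2677 + 10.7344, -5.5292 + -1.8928) = (2.4667, -7.4220)
End effector: (2.4667, -7.4220)

Answer: 2.4667 -7.4220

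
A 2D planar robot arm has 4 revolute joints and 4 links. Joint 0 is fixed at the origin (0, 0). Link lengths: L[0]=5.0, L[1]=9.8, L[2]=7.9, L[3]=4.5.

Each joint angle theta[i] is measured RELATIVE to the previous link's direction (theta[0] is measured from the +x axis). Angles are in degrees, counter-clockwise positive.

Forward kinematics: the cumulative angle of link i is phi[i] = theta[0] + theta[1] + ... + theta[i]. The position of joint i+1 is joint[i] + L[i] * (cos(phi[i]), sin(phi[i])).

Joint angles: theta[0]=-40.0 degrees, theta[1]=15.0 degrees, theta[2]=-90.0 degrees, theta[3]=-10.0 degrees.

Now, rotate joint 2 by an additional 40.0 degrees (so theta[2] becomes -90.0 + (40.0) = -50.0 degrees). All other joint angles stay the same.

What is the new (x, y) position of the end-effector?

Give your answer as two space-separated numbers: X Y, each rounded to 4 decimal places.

Answer: 15.1489 -19.4693

Derivation:
joint[0] = (0.0000, 0.0000)  (base)
link 0: phi[0] = -40 = -40 deg
  cos(-40 deg) = 0.7660, sin(-40 deg) = -0.6428
  joint[1] = (0.0000, 0.0000) + 5 * (0.7660, -0.6428) = (0.0000 + 3.8302, 0.0000 + -3.2139) = (3.8302, -3.2139)
link 1: phi[1] = -40 + 15 = -25 deg
  cos(-25 deg) = 0.9063, sin(-25 deg) = -0.4226
  joint[2] = (3.8302, -3.2139) + 9.8 * (0.9063, -0.4226) = (3.8302 + 8.8818, -3.2139 + -4.1417) = (12.7120, -7.3556)
link 2: phi[2] = -40 + 15 + -50 = -75 deg
  cos(-75 deg) = 0.2588, sin(-75 deg) = -0.9659
  joint[3] = (12.7120, -7.3556) + 7.9 * (0.2588, -0.9659) = (12.7120 + 2.0447, -7.3556 + -7.6308) = (14.7567, -14.9864)
link 3: phi[3] = -40 + 15 + -50 + -10 = -85 deg
  cos(-85 deg) = 0.0872, sin(-85 deg) = -0.9962
  joint[4] = (14.7567, -14.9864) + 4.5 * (0.0872, -0.9962) = (14.7567 + 0.3922, -14.9864 + -4.4829) = (15.1489, -19.4693)
End effector: (15.1489, -19.4693)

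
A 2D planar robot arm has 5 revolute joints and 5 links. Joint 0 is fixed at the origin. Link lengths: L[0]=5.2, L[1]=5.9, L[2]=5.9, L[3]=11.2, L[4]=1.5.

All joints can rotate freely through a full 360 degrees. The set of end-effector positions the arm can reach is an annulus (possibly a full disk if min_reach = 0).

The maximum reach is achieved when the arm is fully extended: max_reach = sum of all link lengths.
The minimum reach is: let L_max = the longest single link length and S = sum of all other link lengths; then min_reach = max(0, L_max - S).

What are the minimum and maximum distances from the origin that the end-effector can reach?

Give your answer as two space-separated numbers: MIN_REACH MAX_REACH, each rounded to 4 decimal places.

Answer: 0.0000 29.7000

Derivation:
Link lengths: [5.2, 5.9, 5.9, 11.2, 1.5]
max_reach = 5.2 + 5.9 + 5.9 + 11.2 + 1.5 = 29.7
L_max = max([5.2, 5.9, 5.9, 11.2, 1.5]) = 11.2
S (sum of others) = 29.7 - 11.2 = 18.5
min_reach = max(0, 11.2 - 18.5) = max(0, -7.3) = 0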